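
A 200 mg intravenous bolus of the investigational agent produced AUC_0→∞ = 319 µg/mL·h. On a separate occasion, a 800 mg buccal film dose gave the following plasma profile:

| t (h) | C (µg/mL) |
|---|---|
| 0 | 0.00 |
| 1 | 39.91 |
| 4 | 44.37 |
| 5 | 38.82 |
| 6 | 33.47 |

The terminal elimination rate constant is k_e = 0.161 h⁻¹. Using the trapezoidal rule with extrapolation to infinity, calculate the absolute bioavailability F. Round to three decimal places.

F = 0.339

Trapezoidal AUC_0→6 (buccal film):
  [0→1]: (0.00+39.91)/2 × 1 = 19.955
  [1→4]: (39.91+44.37)/2 × 3 = 126.42
  [4→5]: (44.37+38.82)/2 × 1 = 41.595
  [5→6]: (38.82+33.47)/2 × 1 = 36.145
  Sum = 224.115 µg/mL·h
Tail: C_last/k_e = 33.47/0.161 = 207.888
AUC_0→∞ (buccal film) = 224.115 + 207.888 = 432.003 µg/mL·h
F = (AUC_ev/D_ev)/(AUC_iv/D_iv) = (432.003/800)/(319/200) = 0.54000375/1.595 = 0.3386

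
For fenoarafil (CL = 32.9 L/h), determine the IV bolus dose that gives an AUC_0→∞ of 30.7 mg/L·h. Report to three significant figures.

Dose = 1010 mg

Dose_iv = CL × AUC_0→∞
     = 32.9 × 30.7 = 1010.03 mg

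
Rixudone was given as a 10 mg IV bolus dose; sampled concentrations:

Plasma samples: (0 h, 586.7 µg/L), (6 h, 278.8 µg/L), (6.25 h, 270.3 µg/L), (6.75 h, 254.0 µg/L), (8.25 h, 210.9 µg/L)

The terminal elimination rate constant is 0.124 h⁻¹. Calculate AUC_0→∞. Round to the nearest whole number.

Trapezoidal AUC_0→8.25:
  [0→6]: (586.7+278.8)/2 × 6 = 2596.5
  [6→6.25]: (278.8+270.3)/2 × 0.25 = 68.6375
  [6.25→6.75]: (270.3+254.0)/2 × 0.5 = 131.075
  [6.75→8.25]: (254.0+210.9)/2 × 1.5 = 348.675
  Sum = 3144.8875 µg/L·h
Extrapolated tail: C_last / k_e = 210.9 / 0.124 = 1700.806
AUC_0→∞ = 3144.8875 + 1700.806 = 4845.6935 µg/L·h

AUC = 4846 µg/L·h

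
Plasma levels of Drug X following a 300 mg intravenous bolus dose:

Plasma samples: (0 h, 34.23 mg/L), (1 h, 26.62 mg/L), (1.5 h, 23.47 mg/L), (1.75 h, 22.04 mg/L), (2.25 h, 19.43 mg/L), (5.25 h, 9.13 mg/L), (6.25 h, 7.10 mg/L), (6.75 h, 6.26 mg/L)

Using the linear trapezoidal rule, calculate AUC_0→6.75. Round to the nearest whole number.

AUC = 113 mg/L·h

Trapezoidal AUC_0→6.75:
  [0→1]: (34.23+26.62)/2 × 1 = 30.425
  [1→1.5]: (26.62+23.47)/2 × 0.5 = 12.5225
  [1.5→1.75]: (23.47+22.04)/2 × 0.25 = 5.68875
  [1.75→2.25]: (22.04+19.43)/2 × 0.5 = 10.3675
  [2.25→5.25]: (19.43+9.13)/2 × 3 = 42.84
  [5.25→6.25]: (9.13+7.10)/2 × 1 = 8.115
  [6.25→6.75]: (7.10+6.26)/2 × 0.5 = 3.34
  Sum = 113.29875 mg/L·h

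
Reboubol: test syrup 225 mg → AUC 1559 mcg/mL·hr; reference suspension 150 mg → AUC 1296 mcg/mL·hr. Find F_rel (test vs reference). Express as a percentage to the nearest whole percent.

F_rel = 80%

F_rel = (AUC_test/D_test) / (AUC_ref/D_ref)
      = (1559/225) / (1296/150)
      = 6.92889 / 8.64 = 0.8020 = 80.20%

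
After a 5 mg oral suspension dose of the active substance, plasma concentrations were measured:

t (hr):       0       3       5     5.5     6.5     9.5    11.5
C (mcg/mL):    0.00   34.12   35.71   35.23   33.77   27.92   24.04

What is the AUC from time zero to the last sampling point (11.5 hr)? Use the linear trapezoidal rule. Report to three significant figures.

Trapezoidal AUC_0→11.5:
  [0→3]: (0.00+34.12)/2 × 3 = 51.18
  [3→5]: (34.12+35.71)/2 × 2 = 69.83
  [5→5.5]: (35.71+35.23)/2 × 0.5 = 17.735
  [5.5→6.5]: (35.23+33.77)/2 × 1 = 34.5
  [6.5→9.5]: (33.77+27.92)/2 × 3 = 92.535
  [9.5→11.5]: (27.92+24.04)/2 × 2 = 51.96
  Sum = 317.74 mcg/mL·hr

AUC = 318 mcg/mL·hr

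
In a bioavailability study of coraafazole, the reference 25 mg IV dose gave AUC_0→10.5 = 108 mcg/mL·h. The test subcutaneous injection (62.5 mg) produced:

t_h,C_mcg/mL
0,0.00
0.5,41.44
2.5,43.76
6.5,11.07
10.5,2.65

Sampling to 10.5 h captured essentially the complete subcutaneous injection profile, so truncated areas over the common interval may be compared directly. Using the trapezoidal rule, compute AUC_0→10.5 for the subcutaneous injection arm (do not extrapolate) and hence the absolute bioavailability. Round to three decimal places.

Trapezoidal AUC_0→10.5 (subcutaneous injection):
  [0→0.5]: (0.00+41.44)/2 × 0.5 = 10.36
  [0.5→2.5]: (41.44+43.76)/2 × 2 = 85.2
  [2.5→6.5]: (43.76+11.07)/2 × 4 = 109.66
  [6.5→10.5]: (11.07+2.65)/2 × 4 = 27.44
  Sum = 232.66 mcg/mL·h
F = (AUC_ev/D_ev)/(AUC_iv/D_iv) = (232.66/62.5)/(108/25) = 3.72256/4.32 = 0.8617

F = 0.862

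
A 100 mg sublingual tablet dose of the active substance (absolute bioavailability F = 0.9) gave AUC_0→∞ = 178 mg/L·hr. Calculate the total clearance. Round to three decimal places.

CL = F × Dose / AUC_0→∞
   = 0.9 × 100 / 178 = 0.505618 L/hr

CL = 0.506 L/hr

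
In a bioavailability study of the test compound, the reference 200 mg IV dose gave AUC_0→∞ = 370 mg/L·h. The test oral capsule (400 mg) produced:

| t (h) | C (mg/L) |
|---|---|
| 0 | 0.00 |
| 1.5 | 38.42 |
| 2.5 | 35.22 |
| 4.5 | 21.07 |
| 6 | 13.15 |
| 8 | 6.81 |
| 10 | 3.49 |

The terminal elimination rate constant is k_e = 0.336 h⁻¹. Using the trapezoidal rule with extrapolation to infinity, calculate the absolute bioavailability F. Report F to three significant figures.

Trapezoidal AUC_0→10 (oral capsule):
  [0→1.5]: (0.00+38.42)/2 × 1.5 = 28.815
  [1.5→2.5]: (38.42+35.22)/2 × 1 = 36.82
  [2.5→4.5]: (35.22+21.07)/2 × 2 = 56.29
  [4.5→6]: (21.07+13.15)/2 × 1.5 = 25.665
  [6→8]: (13.15+6.81)/2 × 2 = 19.96
  [8→10]: (6.81+3.49)/2 × 2 = 10.3
  Sum = 177.85 mg/L·h
Tail: C_last/k_e = 3.49/0.336 = 10.387
AUC_0→∞ (oral capsule) = 177.85 + 10.387 = 188.237 mg/L·h
F = (AUC_ev/D_ev)/(AUC_iv/D_iv) = (188.237/400)/(370/200) = 0.4705925/1.85 = 0.2544

F = 0.254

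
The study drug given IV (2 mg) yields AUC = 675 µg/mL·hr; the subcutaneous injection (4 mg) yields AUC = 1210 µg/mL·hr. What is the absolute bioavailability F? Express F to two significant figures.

F = 0.90

F = (AUC_ev / D_ev) / (AUC_iv / D_iv)
  = (1210/4) / (675/2)
  = 302.5 / 337.5 = 0.8963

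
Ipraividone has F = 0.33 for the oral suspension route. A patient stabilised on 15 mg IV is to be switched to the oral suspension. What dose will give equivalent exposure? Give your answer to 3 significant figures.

D_oral = 45.5 mg

For equal systemic exposure: F × D_ev = D_iv
D_ev = D_iv / F = 15 / 0.33 = 45.4545 mg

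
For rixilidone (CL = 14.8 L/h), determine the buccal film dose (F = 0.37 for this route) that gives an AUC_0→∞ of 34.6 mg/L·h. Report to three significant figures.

Dose = 1380 mg

Dose = CL × AUC_0→∞ / F
     = 14.8 × 34.6 / 0.37 = 1384 mg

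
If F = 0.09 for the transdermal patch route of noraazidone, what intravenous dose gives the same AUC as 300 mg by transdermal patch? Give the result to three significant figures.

D_iv = 27.0 mg

Systemic exposure from an extravascular dose = F × D_ev, so the equivalent IV dose is F × D_ev.
D_iv = F × D_ev = 0.09 × 300 = 27 mg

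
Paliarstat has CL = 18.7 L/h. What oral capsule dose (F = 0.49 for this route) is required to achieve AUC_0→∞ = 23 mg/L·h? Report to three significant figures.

Dose = CL × AUC_0→∞ / F
     = 18.7 × 23 / 0.49 = 877.755 mg

Dose = 878 mg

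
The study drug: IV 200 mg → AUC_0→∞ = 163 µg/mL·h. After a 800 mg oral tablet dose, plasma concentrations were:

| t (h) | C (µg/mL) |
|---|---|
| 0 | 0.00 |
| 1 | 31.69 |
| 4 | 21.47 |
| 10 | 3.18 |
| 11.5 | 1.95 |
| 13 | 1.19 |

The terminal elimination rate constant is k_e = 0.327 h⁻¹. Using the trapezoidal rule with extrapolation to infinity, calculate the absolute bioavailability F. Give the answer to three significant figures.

F = 0.275

Trapezoidal AUC_0→13 (oral tablet):
  [0→1]: (0.00+31.69)/2 × 1 = 15.845
  [1→4]: (31.69+21.47)/2 × 3 = 79.74
  [4→10]: (21.47+3.18)/2 × 6 = 73.95
  [10→11.5]: (3.18+1.95)/2 × 1.5 = 3.8475
  [11.5→13]: (1.95+1.19)/2 × 1.5 = 2.355
  Sum = 175.7375 µg/mL·h
Tail: C_last/k_e = 1.19/0.327 = 3.639
AUC_0→∞ (oral tablet) = 175.7375 + 3.639 = 179.3765 µg/mL·h
F = (AUC_ev/D_ev)/(AUC_iv/D_iv) = (179.3765/800)/(163/200) = 0.224221/0.815 = 0.2751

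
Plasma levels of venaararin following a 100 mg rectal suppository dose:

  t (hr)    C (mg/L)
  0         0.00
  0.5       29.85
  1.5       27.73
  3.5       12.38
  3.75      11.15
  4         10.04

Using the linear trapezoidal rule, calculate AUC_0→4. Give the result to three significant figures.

Trapezoidal AUC_0→4:
  [0→0.5]: (0.00+29.85)/2 × 0.5 = 7.4625
  [0.5→1.5]: (29.85+27.73)/2 × 1 = 28.79
  [1.5→3.5]: (27.73+12.38)/2 × 2 = 40.11
  [3.5→3.75]: (12.38+11.15)/2 × 0.25 = 2.94125
  [3.75→4]: (11.15+10.04)/2 × 0.25 = 2.64875
  Sum = 81.9525 mg/L·hr

AUC = 82.0 mg/L·hr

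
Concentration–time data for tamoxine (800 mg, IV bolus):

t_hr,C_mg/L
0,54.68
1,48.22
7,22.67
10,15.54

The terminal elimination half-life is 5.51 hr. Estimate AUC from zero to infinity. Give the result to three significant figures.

AUC = 445 mg/L·hr

Trapezoidal AUC_0→10:
  [0→1]: (54.68+48.22)/2 × 1 = 51.45
  [1→7]: (48.22+22.67)/2 × 6 = 212.67
  [7→10]: (22.67+15.54)/2 × 3 = 57.315
  Sum = 321.435 mg/L·hr
k_e = ln2 / t½ = 0.693147 / 5.51 = 0.1258 hr^-1
Extrapolated tail: C_last / k_e = 15.54 / 0.1258 = 123.529
AUC_0→∞ = 321.435 + 123.529 = 444.964 mg/L·hr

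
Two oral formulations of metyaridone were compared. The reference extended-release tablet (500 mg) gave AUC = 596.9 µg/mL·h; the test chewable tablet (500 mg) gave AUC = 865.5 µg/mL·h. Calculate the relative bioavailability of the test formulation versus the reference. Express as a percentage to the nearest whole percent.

F_rel = 145%

F_rel = (AUC_test/D_test) / (AUC_ref/D_ref)
      = (865.5/500) / (596.9/500)
      = 1.731 / 1.1938 = 1.4500 = 145.00%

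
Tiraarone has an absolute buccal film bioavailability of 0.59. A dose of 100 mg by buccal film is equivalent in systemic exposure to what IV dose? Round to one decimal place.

D_iv = 59.0 mg

Systemic exposure from an extravascular dose = F × D_ev, so the equivalent IV dose is F × D_ev.
D_iv = F × D_ev = 0.59 × 100 = 59 mg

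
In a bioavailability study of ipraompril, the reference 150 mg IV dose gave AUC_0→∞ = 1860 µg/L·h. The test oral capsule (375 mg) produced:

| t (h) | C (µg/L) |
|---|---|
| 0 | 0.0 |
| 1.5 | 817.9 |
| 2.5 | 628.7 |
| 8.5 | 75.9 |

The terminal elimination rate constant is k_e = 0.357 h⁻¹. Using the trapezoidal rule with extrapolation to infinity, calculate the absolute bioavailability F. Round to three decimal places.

F = 0.788

Trapezoidal AUC_0→8.5 (oral capsule):
  [0→1.5]: (0.0+817.9)/2 × 1.5 = 613.425
  [1.5→2.5]: (817.9+628.7)/2 × 1 = 723.3
  [2.5→8.5]: (628.7+75.9)/2 × 6 = 2113.8
  Sum = 3450.525 µg/L·h
Tail: C_last/k_e = 75.9/0.357 = 212.605
AUC_0→∞ (oral capsule) = 3450.525 + 212.605 = 3663.13 µg/L·h
F = (AUC_ev/D_ev)/(AUC_iv/D_iv) = (3663.13/375)/(1860/150) = 9.76835/12.4 = 0.7878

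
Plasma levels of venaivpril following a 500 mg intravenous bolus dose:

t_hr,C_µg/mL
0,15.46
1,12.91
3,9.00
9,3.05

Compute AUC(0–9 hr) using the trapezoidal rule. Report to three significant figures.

Trapezoidal AUC_0→9:
  [0→1]: (15.46+12.91)/2 × 1 = 14.185
  [1→3]: (12.91+9.00)/2 × 2 = 21.91
  [3→9]: (9.00+3.05)/2 × 6 = 36.15
  Sum = 72.245 µg/mL·hr

AUC = 72.2 µg/mL·hr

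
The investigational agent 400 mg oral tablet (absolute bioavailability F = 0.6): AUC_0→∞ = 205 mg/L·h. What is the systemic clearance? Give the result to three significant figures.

CL = F × Dose / AUC_0→∞
   = 0.6 × 400 / 205 = 1.17073 L/h

CL = 1.17 L/h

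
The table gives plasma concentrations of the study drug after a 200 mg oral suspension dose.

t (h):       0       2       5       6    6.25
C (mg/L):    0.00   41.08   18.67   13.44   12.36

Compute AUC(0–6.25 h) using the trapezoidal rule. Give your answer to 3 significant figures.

Trapezoidal AUC_0→6.25:
  [0→2]: (0.00+41.08)/2 × 2 = 41.08
  [2→5]: (41.08+18.67)/2 × 3 = 89.625
  [5→6]: (18.67+13.44)/2 × 1 = 16.055
  [6→6.25]: (13.44+12.36)/2 × 0.25 = 3.225
  Sum = 149.985 mg/L·h

AUC = 150 mg/L·h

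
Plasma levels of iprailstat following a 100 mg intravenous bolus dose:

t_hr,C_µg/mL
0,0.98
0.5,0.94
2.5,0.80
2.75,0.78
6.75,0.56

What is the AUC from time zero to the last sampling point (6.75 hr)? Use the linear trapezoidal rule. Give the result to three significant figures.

AUC = 5.10 µg/mL·hr

Trapezoidal AUC_0→6.75:
  [0→0.5]: (0.98+0.94)/2 × 0.5 = 0.48
  [0.5→2.5]: (0.94+0.80)/2 × 2 = 1.74
  [2.5→2.75]: (0.80+0.78)/2 × 0.25 = 0.1975
  [2.75→6.75]: (0.78+0.56)/2 × 4 = 2.68
  Sum = 5.0975 µg/mL·hr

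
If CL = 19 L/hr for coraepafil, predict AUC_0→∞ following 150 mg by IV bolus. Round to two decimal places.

AUC = 7.89 mg/L·hr

AUC_0→∞ = Dose_iv / CL
        = 150 / 19 = 7.89474 mg/L·hr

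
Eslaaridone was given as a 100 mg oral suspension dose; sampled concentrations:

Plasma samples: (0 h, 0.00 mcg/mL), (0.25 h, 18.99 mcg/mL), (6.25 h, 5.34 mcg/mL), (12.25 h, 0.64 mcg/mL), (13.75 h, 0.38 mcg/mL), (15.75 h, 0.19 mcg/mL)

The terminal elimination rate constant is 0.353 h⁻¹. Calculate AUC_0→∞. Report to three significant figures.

AUC = 95.2 mcg/mL·h

Trapezoidal AUC_0→15.75:
  [0→0.25]: (0.00+18.99)/2 × 0.25 = 2.37375
  [0.25→6.25]: (18.99+5.34)/2 × 6 = 72.99
  [6.25→12.25]: (5.34+0.64)/2 × 6 = 17.94
  [12.25→13.75]: (0.64+0.38)/2 × 1.5 = 0.765
  [13.75→15.75]: (0.38+0.19)/2 × 2 = 0.57
  Sum = 94.63875 mcg/mL·h
Extrapolated tail: C_last / k_e = 0.19 / 0.353 = 0.538
AUC_0→∞ = 94.63875 + 0.538 = 95.17675 mcg/mL·h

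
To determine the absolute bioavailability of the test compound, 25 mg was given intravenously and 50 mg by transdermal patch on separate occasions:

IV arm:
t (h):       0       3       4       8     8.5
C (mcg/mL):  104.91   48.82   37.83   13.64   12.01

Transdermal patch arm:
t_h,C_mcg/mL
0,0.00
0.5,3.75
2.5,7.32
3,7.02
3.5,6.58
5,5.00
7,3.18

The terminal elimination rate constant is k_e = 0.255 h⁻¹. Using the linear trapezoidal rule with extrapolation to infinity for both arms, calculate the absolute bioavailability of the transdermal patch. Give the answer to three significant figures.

F = 0.0561

Trapezoidal AUC_0→8.5 (IV):
  [0→3]: (104.91+48.82)/2 × 3 = 230.595
  [3→4]: (48.82+37.83)/2 × 1 = 43.325
  [4→8]: (37.83+13.64)/2 × 4 = 102.94
  [8→8.5]: (13.64+12.01)/2 × 0.5 = 6.4125
  Sum = 383.2725 mcg/mL·h
IV tail: 12.01/0.255 = 47.098; AUC_iv,0→∞ = 383.2725 + 47.098 = 430.3705 mcg/mL·h
Trapezoidal AUC_0→7 (transdermal patch):
  [0→0.5]: (0.00+3.75)/2 × 0.5 = 0.9375
  [0.5→2.5]: (3.75+7.32)/2 × 2 = 11.07
  [2.5→3]: (7.32+7.02)/2 × 0.5 = 3.585
  [3→3.5]: (7.02+6.58)/2 × 0.5 = 3.4
  [3.5→5]: (6.58+5.00)/2 × 1.5 = 8.685
  [5→7]: (5.00+3.18)/2 × 2 = 8.18
  Sum = 35.8575 mcg/mL·h
transdermal patch tail: 3.18/0.255 = 12.471; AUC_ev,0→∞ = 35.8575 + 12.471 = 48.3285 mcg/mL·h
F = (AUC_ev/D_ev)/(AUC_iv/D_iv) = (48.3285/50)/(430.3705/25) = 0.96657/17.21482 = 0.0561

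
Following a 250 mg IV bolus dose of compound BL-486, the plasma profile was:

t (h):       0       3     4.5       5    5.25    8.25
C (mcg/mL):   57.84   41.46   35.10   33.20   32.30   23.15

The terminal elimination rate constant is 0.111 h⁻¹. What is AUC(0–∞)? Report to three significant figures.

AUC = 523 mcg/mL·h

Trapezoidal AUC_0→8.25:
  [0→3]: (57.84+41.46)/2 × 3 = 148.95
  [3→4.5]: (41.46+35.10)/2 × 1.5 = 57.42
  [4.5→5]: (35.10+33.20)/2 × 0.5 = 17.075
  [5→5.25]: (33.20+32.30)/2 × 0.25 = 8.1875
  [5.25→8.25]: (32.30+23.15)/2 × 3 = 83.175
  Sum = 314.8075 mcg/mL·h
Extrapolated tail: C_last / k_e = 23.15 / 0.111 = 208.559
AUC_0→∞ = 314.8075 + 208.559 = 523.3665 mcg/mL·h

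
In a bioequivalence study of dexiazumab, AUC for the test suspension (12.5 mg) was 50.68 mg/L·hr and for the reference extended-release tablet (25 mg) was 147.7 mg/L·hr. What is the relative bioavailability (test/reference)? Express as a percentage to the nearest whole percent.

F_rel = 69%

F_rel = (AUC_test/D_test) / (AUC_ref/D_ref)
      = (50.68/12.5) / (147.7/25)
      = 4.0544 / 5.908 = 0.6863 = 68.63%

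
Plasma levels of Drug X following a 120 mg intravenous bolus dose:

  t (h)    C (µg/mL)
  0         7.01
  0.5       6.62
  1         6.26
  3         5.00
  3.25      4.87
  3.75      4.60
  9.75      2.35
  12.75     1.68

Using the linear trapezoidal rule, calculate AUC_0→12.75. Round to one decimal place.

Trapezoidal AUC_0→12.75:
  [0→0.5]: (7.01+6.62)/2 × 0.5 = 3.4075
  [0.5→1]: (6.62+6.26)/2 × 0.5 = 3.22
  [1→3]: (6.26+5.00)/2 × 2 = 11.26
  [3→3.25]: (5.00+4.87)/2 × 0.25 = 1.23375
  [3.25→3.75]: (4.87+4.60)/2 × 0.5 = 2.3675
  [3.75→9.75]: (4.60+2.35)/2 × 6 = 20.85
  [9.75→12.75]: (2.35+1.68)/2 × 3 = 6.045
  Sum = 48.38375 µg/mL·h

AUC = 48.4 µg/mL·h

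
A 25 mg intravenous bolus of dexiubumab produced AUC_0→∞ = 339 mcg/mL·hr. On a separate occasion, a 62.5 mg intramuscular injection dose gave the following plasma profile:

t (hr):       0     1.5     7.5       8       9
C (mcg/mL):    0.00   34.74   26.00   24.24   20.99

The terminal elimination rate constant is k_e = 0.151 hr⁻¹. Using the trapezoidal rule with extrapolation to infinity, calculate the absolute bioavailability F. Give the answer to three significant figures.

Trapezoidal AUC_0→9 (intramuscular injection):
  [0→1.5]: (0.00+34.74)/2 × 1.5 = 26.055
  [1.5→7.5]: (34.74+26.00)/2 × 6 = 182.22
  [7.5→8]: (26.00+24.24)/2 × 0.5 = 12.56
  [8→9]: (24.24+20.99)/2 × 1 = 22.615
  Sum = 243.45 mcg/mL·hr
Tail: C_last/k_e = 20.99/0.151 = 139.007
AUC_0→∞ (intramuscular injection) = 243.45 + 139.007 = 382.457 mcg/mL·hr
F = (AUC_ev/D_ev)/(AUC_iv/D_iv) = (382.457/62.5)/(339/25) = 6.119312/13.56 = 0.4513

F = 0.451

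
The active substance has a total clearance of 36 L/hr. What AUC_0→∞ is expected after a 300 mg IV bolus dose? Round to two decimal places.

AUC = 8.33 mg/L·hr

AUC_0→∞ = Dose_iv / CL
        = 300 / 36 = 8.33333 mg/L·hr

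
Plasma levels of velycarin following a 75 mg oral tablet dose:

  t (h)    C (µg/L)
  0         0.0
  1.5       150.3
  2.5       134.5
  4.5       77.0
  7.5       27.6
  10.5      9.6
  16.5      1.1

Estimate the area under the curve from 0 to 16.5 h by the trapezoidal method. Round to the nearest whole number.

Trapezoidal AUC_0→16.5:
  [0→1.5]: (0.0+150.3)/2 × 1.5 = 112.725
  [1.5→2.5]: (150.3+134.5)/2 × 1 = 142.4
  [2.5→4.5]: (134.5+77.0)/2 × 2 = 211.5
  [4.5→7.5]: (77.0+27.6)/2 × 3 = 156.9
  [7.5→10.5]: (27.6+9.6)/2 × 3 = 55.8
  [10.5→16.5]: (9.6+1.1)/2 × 6 = 32.1
  Sum = 711.425 µg/L·h

AUC = 711 µg/L·h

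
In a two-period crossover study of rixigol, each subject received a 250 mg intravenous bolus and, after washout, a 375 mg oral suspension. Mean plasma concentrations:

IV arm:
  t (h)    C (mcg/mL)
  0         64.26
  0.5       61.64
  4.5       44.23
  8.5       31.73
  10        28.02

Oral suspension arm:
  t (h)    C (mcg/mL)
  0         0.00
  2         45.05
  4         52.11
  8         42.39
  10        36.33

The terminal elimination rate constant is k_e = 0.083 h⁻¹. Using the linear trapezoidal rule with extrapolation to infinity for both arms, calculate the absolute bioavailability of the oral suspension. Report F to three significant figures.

Trapezoidal AUC_0→10 (IV):
  [0→0.5]: (64.26+61.64)/2 × 0.5 = 31.475
  [0.5→4.5]: (61.64+44.23)/2 × 4 = 211.74
  [4.5→8.5]: (44.23+31.73)/2 × 4 = 151.92
  [8.5→10]: (31.73+28.02)/2 × 1.5 = 44.8125
  Sum = 439.9475 mcg/mL·h
IV tail: 28.02/0.083 = 337.590; AUC_iv,0→∞ = 439.9475 + 337.590 = 777.5375 mcg/mL·h
Trapezoidal AUC_0→10 (oral suspension):
  [0→2]: (0.00+45.05)/2 × 2 = 45.05
  [2→4]: (45.05+52.11)/2 × 2 = 97.16
  [4→8]: (52.11+42.39)/2 × 4 = 189.0
  [8→10]: (42.39+36.33)/2 × 2 = 78.72
  Sum = 409.93 mcg/mL·h
oral suspension tail: 36.33/0.083 = 437.711; AUC_ev,0→∞ = 409.93 + 437.711 = 847.641 mcg/mL·h
F = (AUC_ev/D_ev)/(AUC_iv/D_iv) = (847.641/375)/(777.5375/250) = 2.260376/3.11015 = 0.7268

F = 0.727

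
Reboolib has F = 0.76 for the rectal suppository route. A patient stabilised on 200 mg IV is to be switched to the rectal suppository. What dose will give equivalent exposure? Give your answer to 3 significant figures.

D_rectal = 263 mg

For equal systemic exposure: F × D_ev = D_iv
D_ev = D_iv / F = 200 / 0.76 = 263.158 mg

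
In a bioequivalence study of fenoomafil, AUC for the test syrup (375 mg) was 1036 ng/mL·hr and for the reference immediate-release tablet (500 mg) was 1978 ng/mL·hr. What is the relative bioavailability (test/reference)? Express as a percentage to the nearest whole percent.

F_rel = (AUC_test/D_test) / (AUC_ref/D_ref)
      = (1036/375) / (1978/500)
      = 2.76267 / 3.956 = 0.6983 = 69.83%

F_rel = 70%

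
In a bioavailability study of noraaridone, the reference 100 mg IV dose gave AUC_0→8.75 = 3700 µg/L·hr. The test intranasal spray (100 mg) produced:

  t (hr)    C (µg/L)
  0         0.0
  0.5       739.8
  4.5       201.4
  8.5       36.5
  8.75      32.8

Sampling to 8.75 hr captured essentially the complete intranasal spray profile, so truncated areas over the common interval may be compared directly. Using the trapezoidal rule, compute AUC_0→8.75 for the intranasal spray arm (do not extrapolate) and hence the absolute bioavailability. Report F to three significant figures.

Trapezoidal AUC_0→8.75 (intranasal spray):
  [0→0.5]: (0.0+739.8)/2 × 0.5 = 184.95
  [0.5→4.5]: (739.8+201.4)/2 × 4 = 1882.4
  [4.5→8.5]: (201.4+36.5)/2 × 4 = 475.8
  [8.5→8.75]: (36.5+32.8)/2 × 0.25 = 8.6625
  Sum = 2551.8125 µg/L·hr
F = (AUC_ev/D_ev)/(AUC_iv/D_iv) = (2551.8125/100)/(3700/100) = 25.518125/37 = 0.6897

F = 0.690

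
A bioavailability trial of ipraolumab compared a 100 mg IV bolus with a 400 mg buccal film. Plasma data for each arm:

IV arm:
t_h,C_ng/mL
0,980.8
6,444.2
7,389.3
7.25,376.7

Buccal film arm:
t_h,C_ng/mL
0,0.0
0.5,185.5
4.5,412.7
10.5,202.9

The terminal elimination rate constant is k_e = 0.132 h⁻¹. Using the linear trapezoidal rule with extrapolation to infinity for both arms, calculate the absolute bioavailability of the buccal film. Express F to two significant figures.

Trapezoidal AUC_0→7.25 (IV):
  [0→6]: (980.8+444.2)/2 × 6 = 4275.0
  [6→7]: (444.2+389.3)/2 × 1 = 416.75
  [7→7.25]: (389.3+376.7)/2 × 0.25 = 95.75
  Sum = 4787.5 ng/mL·h
IV tail: 376.7/0.132 = 2853.788; AUC_iv,0→∞ = 4787.5 + 2853.788 = 7641.288 ng/mL·h
Trapezoidal AUC_0→10.5 (buccal film):
  [0→0.5]: (0.0+185.5)/2 × 0.5 = 46.375
  [0.5→4.5]: (185.5+412.7)/2 × 4 = 1196.4
  [4.5→10.5]: (412.7+202.9)/2 × 6 = 1846.8
  Sum = 3089.575 ng/mL·h
buccal film tail: 202.9/0.132 = 1537.121; AUC_ev,0→∞ = 3089.575 + 1537.121 = 4626.696 ng/mL·h
F = (AUC_ev/D_ev)/(AUC_iv/D_iv) = (4626.696/400)/(7641.288/100) = 11.56674/76.41288 = 0.1514

F = 0.15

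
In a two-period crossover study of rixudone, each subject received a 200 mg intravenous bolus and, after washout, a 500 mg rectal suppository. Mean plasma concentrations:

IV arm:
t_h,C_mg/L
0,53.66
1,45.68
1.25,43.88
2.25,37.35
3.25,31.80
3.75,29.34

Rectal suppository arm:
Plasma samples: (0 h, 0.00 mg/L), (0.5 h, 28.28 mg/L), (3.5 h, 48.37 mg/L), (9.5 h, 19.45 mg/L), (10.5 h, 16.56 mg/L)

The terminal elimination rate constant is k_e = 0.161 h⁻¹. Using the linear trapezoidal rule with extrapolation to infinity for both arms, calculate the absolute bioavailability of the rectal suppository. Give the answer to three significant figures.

F = 0.535

Trapezoidal AUC_0→3.75 (IV):
  [0→1]: (53.66+45.68)/2 × 1 = 49.67
  [1→1.25]: (45.68+43.88)/2 × 0.25 = 11.195
  [1.25→2.25]: (43.88+37.35)/2 × 1 = 40.615
  [2.25→3.25]: (37.35+31.80)/2 × 1 = 34.575
  [3.25→3.75]: (31.80+29.34)/2 × 0.5 = 15.285
  Sum = 151.34 mg/L·h
IV tail: 29.34/0.161 = 182.236; AUC_iv,0→∞ = 151.34 + 182.236 = 333.576 mg/L·h
Trapezoidal AUC_0→10.5 (rectal suppository):
  [0→0.5]: (0.00+28.28)/2 × 0.5 = 7.07
  [0.5→3.5]: (28.28+48.37)/2 × 3 = 114.975
  [3.5→9.5]: (48.37+19.45)/2 × 6 = 203.46
  [9.5→10.5]: (19.45+16.56)/2 × 1 = 18.005
  Sum = 343.51 mg/L·h
rectal suppository tail: 16.56/0.161 = 102.857; AUC_ev,0→∞ = 343.51 + 102.857 = 446.367 mg/L·h
F = (AUC_ev/D_ev)/(AUC_iv/D_iv) = (446.367/500)/(333.576/200) = 0.892734/1.66788 = 0.5353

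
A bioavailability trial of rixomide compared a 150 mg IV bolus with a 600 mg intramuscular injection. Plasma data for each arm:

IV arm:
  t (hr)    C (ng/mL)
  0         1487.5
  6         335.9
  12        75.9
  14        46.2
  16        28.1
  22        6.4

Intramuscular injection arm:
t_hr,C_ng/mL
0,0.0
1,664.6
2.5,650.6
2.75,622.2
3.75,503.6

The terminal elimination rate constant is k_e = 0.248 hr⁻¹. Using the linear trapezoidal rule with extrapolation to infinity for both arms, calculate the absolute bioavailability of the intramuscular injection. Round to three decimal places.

Trapezoidal AUC_0→22 (IV):
  [0→6]: (1487.5+335.9)/2 × 6 = 5470.2
  [6→12]: (335.9+75.9)/2 × 6 = 1235.4
  [12→14]: (75.9+46.2)/2 × 2 = 122.1
  [14→16]: (46.2+28.1)/2 × 2 = 74.3
  [16→22]: (28.1+6.4)/2 × 6 = 103.5
  Sum = 7005.5 ng/mL·hr
IV tail: 6.4/0.248 = 25.806; AUC_iv,0→∞ = 7005.5 + 25.806 = 7031.306 ng/mL·hr
Trapezoidal AUC_0→3.75 (intramuscular injection):
  [0→1]: (0.0+664.6)/2 × 1 = 332.3
  [1→2.5]: (664.6+650.6)/2 × 1.5 = 986.4
  [2.5→2.75]: (650.6+622.2)/2 × 0.25 = 159.1
  [2.75→3.75]: (622.2+503.6)/2 × 1 = 562.9
  Sum = 2040.7 ng/mL·hr
intramuscular injection tail: 503.6/0.248 = 2030.645; AUC_ev,0→∞ = 2040.7 + 2030.645 = 4071.345 ng/mL·hr
F = (AUC_ev/D_ev)/(AUC_iv/D_iv) = (4071.345/600)/(7031.306/150) = 6.785575/46.8754 = 0.1448

F = 0.145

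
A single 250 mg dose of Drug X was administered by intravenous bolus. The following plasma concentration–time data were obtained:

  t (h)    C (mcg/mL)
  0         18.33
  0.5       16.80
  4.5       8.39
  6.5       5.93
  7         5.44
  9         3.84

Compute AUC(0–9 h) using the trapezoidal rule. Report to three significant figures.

Trapezoidal AUC_0→9:
  [0→0.5]: (18.33+16.80)/2 × 0.5 = 8.7825
  [0.5→4.5]: (16.80+8.39)/2 × 4 = 50.38
  [4.5→6.5]: (8.39+5.93)/2 × 2 = 14.32
  [6.5→7]: (5.93+5.44)/2 × 0.5 = 2.8425
  [7→9]: (5.44+3.84)/2 × 2 = 9.28
  Sum = 85.605 mcg/mL·h

AUC = 85.6 mcg/mL·h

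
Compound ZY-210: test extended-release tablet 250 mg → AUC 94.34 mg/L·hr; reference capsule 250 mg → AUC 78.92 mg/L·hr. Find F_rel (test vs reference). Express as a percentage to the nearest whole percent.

F_rel = 120%

F_rel = (AUC_test/D_test) / (AUC_ref/D_ref)
      = (94.34/250) / (78.92/250)
      = 0.37736 / 0.31568 = 1.1954 = 119.54%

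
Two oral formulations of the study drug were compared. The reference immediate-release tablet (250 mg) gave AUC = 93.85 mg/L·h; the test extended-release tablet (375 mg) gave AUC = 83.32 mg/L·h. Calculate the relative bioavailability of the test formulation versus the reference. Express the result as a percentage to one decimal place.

F_rel = (AUC_test/D_test) / (AUC_ref/D_ref)
      = (83.32/375) / (93.85/250)
      = 0.222187 / 0.3754 = 0.5919 = 59.19%

F_rel = 59.2%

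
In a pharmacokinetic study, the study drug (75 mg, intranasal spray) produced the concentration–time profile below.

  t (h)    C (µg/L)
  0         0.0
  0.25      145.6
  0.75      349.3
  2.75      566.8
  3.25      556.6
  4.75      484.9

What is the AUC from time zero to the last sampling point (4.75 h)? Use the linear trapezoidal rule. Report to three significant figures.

Trapezoidal AUC_0→4.75:
  [0→0.25]: (0.0+145.6)/2 × 0.25 = 18.2
  [0.25→0.75]: (145.6+349.3)/2 × 0.5 = 123.725
  [0.75→2.75]: (349.3+566.8)/2 × 2 = 916.1
  [2.75→3.25]: (566.8+556.6)/2 × 0.5 = 280.85
  [3.25→4.75]: (556.6+484.9)/2 × 1.5 = 781.125
  Sum = 2120.0 µg/L·h

AUC = 2120 µg/L·h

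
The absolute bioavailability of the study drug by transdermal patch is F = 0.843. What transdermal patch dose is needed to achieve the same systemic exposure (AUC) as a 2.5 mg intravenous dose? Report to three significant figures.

For equal systemic exposure: F × D_ev = D_iv
D_ev = D_iv / F = 2.5 / 0.843 = 2.9656 mg

D_transdermal = 2.97 mg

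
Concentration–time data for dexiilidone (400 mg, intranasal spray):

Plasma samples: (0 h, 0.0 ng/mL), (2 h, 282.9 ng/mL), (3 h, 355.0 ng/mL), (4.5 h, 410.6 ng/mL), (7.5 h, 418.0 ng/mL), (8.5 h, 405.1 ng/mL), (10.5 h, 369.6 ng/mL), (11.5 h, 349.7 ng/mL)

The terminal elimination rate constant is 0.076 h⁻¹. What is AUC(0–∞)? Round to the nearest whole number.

Trapezoidal AUC_0→11.5:
  [0→2]: (0.0+282.9)/2 × 2 = 282.9
  [2→3]: (282.9+355.0)/2 × 1 = 318.95
  [3→4.5]: (355.0+410.6)/2 × 1.5 = 574.2
  [4.5→7.5]: (410.6+418.0)/2 × 3 = 1242.9
  [7.5→8.5]: (418.0+405.1)/2 × 1 = 411.55
  [8.5→10.5]: (405.1+369.6)/2 × 2 = 774.7
  [10.5→11.5]: (369.6+349.7)/2 × 1 = 359.65
  Sum = 3964.85 ng/mL·h
Extrapolated tail: C_last / k_e = 349.7 / 0.076 = 4601.316
AUC_0→∞ = 3964.85 + 4601.316 = 8566.166 ng/mL·h

AUC = 8566 ng/mL·h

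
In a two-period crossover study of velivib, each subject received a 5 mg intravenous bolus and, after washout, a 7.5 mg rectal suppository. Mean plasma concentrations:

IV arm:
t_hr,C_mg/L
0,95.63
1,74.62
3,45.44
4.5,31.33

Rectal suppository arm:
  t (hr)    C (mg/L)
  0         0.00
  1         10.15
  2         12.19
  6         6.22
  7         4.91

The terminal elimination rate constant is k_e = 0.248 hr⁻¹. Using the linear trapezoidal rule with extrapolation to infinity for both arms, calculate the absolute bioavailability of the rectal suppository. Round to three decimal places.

Trapezoidal AUC_0→4.5 (IV):
  [0→1]: (95.63+74.62)/2 × 1 = 85.125
  [1→3]: (74.62+45.44)/2 × 2 = 120.06
  [3→4.5]: (45.44+31.33)/2 × 1.5 = 57.5775
  Sum = 262.7625 mg/L·hr
IV tail: 31.33/0.248 = 126.331; AUC_iv,0→∞ = 262.7625 + 126.331 = 389.0935 mg/L·hr
Trapezoidal AUC_0→7 (rectal suppository):
  [0→1]: (0.00+10.15)/2 × 1 = 5.075
  [1→2]: (10.15+12.19)/2 × 1 = 11.17
  [2→6]: (12.19+6.22)/2 × 4 = 36.82
  [6→7]: (6.22+4.91)/2 × 1 = 5.565
  Sum = 58.63 mg/L·hr
rectal suppository tail: 4.91/0.248 = 19.798; AUC_ev,0→∞ = 58.63 + 19.798 = 78.428 mg/L·hr
F = (AUC_ev/D_ev)/(AUC_iv/D_iv) = (78.428/7.5)/(389.0935/5) = 10.4571/77.8187 = 0.1344

F = 0.134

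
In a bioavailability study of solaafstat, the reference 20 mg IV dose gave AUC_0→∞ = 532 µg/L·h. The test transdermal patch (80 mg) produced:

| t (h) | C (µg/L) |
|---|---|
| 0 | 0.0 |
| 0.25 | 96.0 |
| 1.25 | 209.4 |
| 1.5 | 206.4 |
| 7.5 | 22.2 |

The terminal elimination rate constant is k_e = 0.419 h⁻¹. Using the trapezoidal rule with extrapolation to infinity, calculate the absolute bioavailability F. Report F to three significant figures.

F = 0.449

Trapezoidal AUC_0→7.5 (transdermal patch):
  [0→0.25]: (0.0+96.0)/2 × 0.25 = 12.0
  [0.25→1.25]: (96.0+209.4)/2 × 1 = 152.7
  [1.25→1.5]: (209.4+206.4)/2 × 0.25 = 51.975
  [1.5→7.5]: (206.4+22.2)/2 × 6 = 685.8
  Sum = 902.475 µg/L·h
Tail: C_last/k_e = 22.2/0.419 = 52.983
AUC_0→∞ (transdermal patch) = 902.475 + 52.983 = 955.458 µg/L·h
F = (AUC_ev/D_ev)/(AUC_iv/D_iv) = (955.458/80)/(532/20) = 11.943225/26.6 = 0.4490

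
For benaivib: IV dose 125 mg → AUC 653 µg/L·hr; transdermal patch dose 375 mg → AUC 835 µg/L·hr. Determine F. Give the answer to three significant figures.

F = 0.426

F = (AUC_ev / D_ev) / (AUC_iv / D_iv)
  = (835/375) / (653/125)
  = 2.22667 / 5.224 = 0.4262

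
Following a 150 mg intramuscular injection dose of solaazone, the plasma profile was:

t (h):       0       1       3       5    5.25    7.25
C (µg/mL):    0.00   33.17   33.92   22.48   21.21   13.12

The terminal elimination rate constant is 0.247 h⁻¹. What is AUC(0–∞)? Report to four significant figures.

Trapezoidal AUC_0→7.25:
  [0→1]: (0.00+33.17)/2 × 1 = 16.585
  [1→3]: (33.17+33.92)/2 × 2 = 67.09
  [3→5]: (33.92+22.48)/2 × 2 = 56.4
  [5→5.25]: (22.48+21.21)/2 × 0.25 = 5.46125
  [5.25→7.25]: (21.21+13.12)/2 × 2 = 34.33
  Sum = 179.86625 µg/mL·h
Extrapolated tail: C_last / k_e = 13.12 / 0.247 = 53.117
AUC_0→∞ = 179.86625 + 53.117 = 232.98325 µg/mL·h

AUC = 233.0 µg/mL·h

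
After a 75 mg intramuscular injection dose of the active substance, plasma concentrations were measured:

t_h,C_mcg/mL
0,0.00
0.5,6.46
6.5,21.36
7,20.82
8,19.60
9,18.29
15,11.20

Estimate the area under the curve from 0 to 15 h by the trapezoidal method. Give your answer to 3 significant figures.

AUC = 223 mcg/mL·h

Trapezoidal AUC_0→15:
  [0→0.5]: (0.00+6.46)/2 × 0.5 = 1.615
  [0.5→6.5]: (6.46+21.36)/2 × 6 = 83.46
  [6.5→7]: (21.36+20.82)/2 × 0.5 = 10.545
  [7→8]: (20.82+19.60)/2 × 1 = 20.21
  [8→9]: (19.60+18.29)/2 × 1 = 18.945
  [9→15]: (18.29+11.20)/2 × 6 = 88.47
  Sum = 223.245 mcg/mL·h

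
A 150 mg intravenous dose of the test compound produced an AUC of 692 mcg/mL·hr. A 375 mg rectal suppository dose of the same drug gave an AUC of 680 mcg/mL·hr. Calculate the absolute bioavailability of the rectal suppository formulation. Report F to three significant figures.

F = 0.393

F = (AUC_ev / D_ev) / (AUC_iv / D_iv)
  = (680/375) / (692/150)
  = 1.81333 / 4.61333 = 0.3931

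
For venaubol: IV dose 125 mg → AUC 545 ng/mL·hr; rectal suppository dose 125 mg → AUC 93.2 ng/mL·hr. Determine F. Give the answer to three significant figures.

F = (AUC_ev / D_ev) / (AUC_iv / D_iv)
  = (93.2/125) / (545/125)
  = 0.7456 / 4.36 = 0.1710

F = 0.171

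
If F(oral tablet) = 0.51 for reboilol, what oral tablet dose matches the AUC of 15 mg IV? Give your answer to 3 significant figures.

D_oral = 29.4 mg

For equal systemic exposure: F × D_ev = D_iv
D_ev = D_iv / F = 15 / 0.51 = 29.4118 mg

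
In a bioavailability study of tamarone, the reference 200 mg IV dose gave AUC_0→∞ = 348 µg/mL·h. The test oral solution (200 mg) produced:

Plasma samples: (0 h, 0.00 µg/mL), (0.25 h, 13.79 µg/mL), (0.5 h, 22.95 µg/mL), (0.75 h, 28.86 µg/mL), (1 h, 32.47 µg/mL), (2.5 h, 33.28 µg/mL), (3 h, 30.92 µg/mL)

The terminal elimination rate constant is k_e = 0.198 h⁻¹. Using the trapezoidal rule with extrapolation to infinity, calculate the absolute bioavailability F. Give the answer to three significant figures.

Trapezoidal AUC_0→3 (oral solution):
  [0→0.25]: (0.00+13.79)/2 × 0.25 = 1.72375
  [0.25→0.5]: (13.79+22.95)/2 × 0.25 = 4.5925
  [0.5→0.75]: (22.95+28.86)/2 × 0.25 = 6.47625
  [0.75→1]: (28.86+32.47)/2 × 0.25 = 7.66625
  [1→2.5]: (32.47+33.28)/2 × 1.5 = 49.3125
  [2.5→3]: (33.28+30.92)/2 × 0.5 = 16.05
  Sum = 85.82125 µg/mL·h
Tail: C_last/k_e = 30.92/0.198 = 156.162
AUC_0→∞ (oral solution) = 85.82125 + 156.162 = 241.98325 µg/mL·h
F = (AUC_ev/D_ev)/(AUC_iv/D_iv) = (241.98325/200)/(348/200) = 1.20992/1.74 = 0.6954

F = 0.695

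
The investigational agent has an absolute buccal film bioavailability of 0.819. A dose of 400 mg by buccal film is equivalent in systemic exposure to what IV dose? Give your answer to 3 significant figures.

Systemic exposure from an extravascular dose = F × D_ev, so the equivalent IV dose is F × D_ev.
D_iv = F × D_ev = 0.819 × 400 = 327.6 mg

D_iv = 328 mg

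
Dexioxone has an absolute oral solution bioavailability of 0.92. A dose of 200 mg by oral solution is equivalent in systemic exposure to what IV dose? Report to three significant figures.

Systemic exposure from an extravascular dose = F × D_ev, so the equivalent IV dose is F × D_ev.
D_iv = F × D_ev = 0.92 × 200 = 184 mg

D_iv = 184 mg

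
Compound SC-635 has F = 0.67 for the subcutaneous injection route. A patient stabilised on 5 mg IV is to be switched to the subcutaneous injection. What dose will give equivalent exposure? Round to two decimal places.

D_subcutaneous = 7.46 mg

For equal systemic exposure: F × D_ev = D_iv
D_ev = D_iv / F = 5 / 0.67 = 7.46269 mg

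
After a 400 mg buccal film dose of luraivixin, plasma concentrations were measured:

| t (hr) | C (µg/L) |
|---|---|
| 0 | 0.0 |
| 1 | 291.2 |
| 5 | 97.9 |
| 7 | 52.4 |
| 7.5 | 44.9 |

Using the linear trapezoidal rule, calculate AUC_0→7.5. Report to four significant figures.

Trapezoidal AUC_0→7.5:
  [0→1]: (0.0+291.2)/2 × 1 = 145.6
  [1→5]: (291.2+97.9)/2 × 4 = 778.2
  [5→7]: (97.9+52.4)/2 × 2 = 150.3
  [7→7.5]: (52.4+44.9)/2 × 0.5 = 24.325
  Sum = 1098.425 µg/L·hr

AUC = 1098 µg/L·hr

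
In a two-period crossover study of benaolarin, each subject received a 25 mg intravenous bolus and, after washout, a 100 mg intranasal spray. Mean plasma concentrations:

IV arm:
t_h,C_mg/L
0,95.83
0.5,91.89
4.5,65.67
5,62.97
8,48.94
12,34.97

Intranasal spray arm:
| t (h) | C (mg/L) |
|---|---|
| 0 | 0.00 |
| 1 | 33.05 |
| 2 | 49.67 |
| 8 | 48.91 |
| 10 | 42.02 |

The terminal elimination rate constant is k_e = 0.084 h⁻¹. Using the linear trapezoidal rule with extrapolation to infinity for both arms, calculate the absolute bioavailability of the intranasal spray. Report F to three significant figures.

Trapezoidal AUC_0→12 (IV):
  [0→0.5]: (95.83+91.89)/2 × 0.5 = 46.93
  [0.5→4.5]: (91.89+65.67)/2 × 4 = 315.12
  [4.5→5]: (65.67+62.97)/2 × 0.5 = 32.16
  [5→8]: (62.97+48.94)/2 × 3 = 167.865
  [8→12]: (48.94+34.97)/2 × 4 = 167.82
  Sum = 729.895 mg/L·h
IV tail: 34.97/0.084 = 416.310; AUC_iv,0→∞ = 729.895 + 416.310 = 1146.205 mg/L·h
Trapezoidal AUC_0→10 (intranasal spray):
  [0→1]: (0.00+33.05)/2 × 1 = 16.525
  [1→2]: (33.05+49.67)/2 × 1 = 41.36
  [2→8]: (49.67+48.91)/2 × 6 = 295.74
  [8→10]: (48.91+42.02)/2 × 2 = 90.93
  Sum = 444.555 mg/L·h
intranasal spray tail: 42.02/0.084 = 500.238; AUC_ev,0→∞ = 444.555 + 500.238 = 944.793 mg/L·h
F = (AUC_ev/D_ev)/(AUC_iv/D_iv) = (944.793/100)/(1146.205/25) = 9.44793/45.8482 = 0.2061

F = 0.206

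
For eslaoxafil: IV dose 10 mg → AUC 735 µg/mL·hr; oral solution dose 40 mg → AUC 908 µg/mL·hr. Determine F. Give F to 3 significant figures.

F = (AUC_ev / D_ev) / (AUC_iv / D_iv)
  = (908/40) / (735/10)
  = 22.7 / 73.5 = 0.3088

F = 0.309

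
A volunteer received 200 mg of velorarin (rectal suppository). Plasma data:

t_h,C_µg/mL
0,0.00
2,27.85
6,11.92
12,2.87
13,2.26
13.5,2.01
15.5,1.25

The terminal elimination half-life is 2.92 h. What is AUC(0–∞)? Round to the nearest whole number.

AUC = 164 µg/mL·h

Trapezoidal AUC_0→15.5:
  [0→2]: (0.00+27.85)/2 × 2 = 27.85
  [2→6]: (27.85+11.92)/2 × 4 = 79.54
  [6→12]: (11.92+2.87)/2 × 6 = 44.37
  [12→13]: (2.87+2.26)/2 × 1 = 2.565
  [13→13.5]: (2.26+2.01)/2 × 0.5 = 1.0675
  [13.5→15.5]: (2.01+1.25)/2 × 2 = 3.26
  Sum = 158.6525 µg/mL·h
k_e = ln2 / t½ = 0.693147 / 2.92 = 0.2374 h^-1
Extrapolated tail: C_last / k_e = 1.25 / 0.2374 = 5.265
AUC_0→∞ = 158.6525 + 5.265 = 163.9175 µg/mL·h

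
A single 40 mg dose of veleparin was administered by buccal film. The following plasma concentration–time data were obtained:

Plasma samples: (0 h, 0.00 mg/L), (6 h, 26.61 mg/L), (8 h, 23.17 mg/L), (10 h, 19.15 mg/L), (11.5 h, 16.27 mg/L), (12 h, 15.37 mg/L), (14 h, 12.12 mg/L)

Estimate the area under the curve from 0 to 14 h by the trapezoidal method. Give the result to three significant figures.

Trapezoidal AUC_0→14:
  [0→6]: (0.00+26.61)/2 × 6 = 79.83
  [6→8]: (26.61+23.17)/2 × 2 = 49.78
  [8→10]: (23.17+19.15)/2 × 2 = 42.32
  [10→11.5]: (19.15+16.27)/2 × 1.5 = 26.565
  [11.5→12]: (16.27+15.37)/2 × 0.5 = 7.91
  [12→14]: (15.37+12.12)/2 × 2 = 27.49
  Sum = 233.895 mg/L·h

AUC = 234 mg/L·h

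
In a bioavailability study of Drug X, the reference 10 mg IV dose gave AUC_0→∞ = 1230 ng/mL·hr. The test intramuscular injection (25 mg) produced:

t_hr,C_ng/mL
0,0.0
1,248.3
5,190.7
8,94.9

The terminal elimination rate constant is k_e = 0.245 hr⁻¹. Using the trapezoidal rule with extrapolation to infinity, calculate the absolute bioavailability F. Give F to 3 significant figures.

Trapezoidal AUC_0→8 (intramuscular injection):
  [0→1]: (0.0+248.3)/2 × 1 = 124.15
  [1→5]: (248.3+190.7)/2 × 4 = 878.0
  [5→8]: (190.7+94.9)/2 × 3 = 428.4
  Sum = 1430.55 ng/mL·hr
Tail: C_last/k_e = 94.9/0.245 = 387.347
AUC_0→∞ (intramuscular injection) = 1430.55 + 387.347 = 1817.897 ng/mL·hr
F = (AUC_ev/D_ev)/(AUC_iv/D_iv) = (1817.897/25)/(1230/10) = 72.71588/123 = 0.5912

F = 0.591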